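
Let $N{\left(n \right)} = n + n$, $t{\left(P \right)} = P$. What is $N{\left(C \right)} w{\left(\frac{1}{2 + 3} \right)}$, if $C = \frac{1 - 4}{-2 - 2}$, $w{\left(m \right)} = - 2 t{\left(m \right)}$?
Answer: $- \frac{3}{5} \approx -0.6$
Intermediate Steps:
$w{\left(m \right)} = - 2 m$
$C = \frac{3}{4}$ ($C = - \frac{3}{-4} = \left(-3\right) \left(- \frac{1}{4}\right) = \frac{3}{4} \approx 0.75$)
$N{\left(n \right)} = 2 n$
$N{\left(C \right)} w{\left(\frac{1}{2 + 3} \right)} = 2 \cdot \frac{3}{4} \left(- \frac{2}{2 + 3}\right) = \frac{3 \left(- \frac{2}{5}\right)}{2} = \frac{3 \left(\left(-2\right) \frac{1}{5}\right)}{2} = \frac{3}{2} \left(- \frac{2}{5}\right) = - \frac{3}{5}$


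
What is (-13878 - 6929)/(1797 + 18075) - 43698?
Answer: -868387463/19872 ≈ -43699.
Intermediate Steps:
(-13878 - 6929)/(1797 + 18075) - 43698 = -20807/19872 - 43698 = -868387463/19872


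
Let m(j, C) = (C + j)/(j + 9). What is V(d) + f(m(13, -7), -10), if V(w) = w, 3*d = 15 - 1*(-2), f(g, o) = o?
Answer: -13/3 ≈ -4.3333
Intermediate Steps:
m(j, C) = (C + j)/(9 + j)
d = 17/3 (d = (15 - 1*(-2))/3 = (15 + 2)/3 = (1/3)*17 = 17/3 ≈ 5.6667)
V(d) + f(m(13, -7), -10) = 17/3 - 10 = -13/3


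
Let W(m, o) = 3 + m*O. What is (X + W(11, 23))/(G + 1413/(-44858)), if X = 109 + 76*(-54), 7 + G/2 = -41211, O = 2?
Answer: 178086260/3697915501 ≈ 0.048159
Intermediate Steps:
G = -82436 (G = -14 + 2*(-41211) = -14 - 82422 = -82436)
W(m, o) = 3 + 2*m (W(m, o) = 3 + m*2 = 3 + 2*m)
X = -3995 (X = 109 - 4104 = -3995)
(X + W(11, 23))/(G + 1413/(-44858)) = (-3995 + (3 + 2*11))/(-82436 + 1413/(-44858)) = (-3995 + (3 + 22))/(-82436 + 1413*(-1/44858)) = (-3995 + 25)/(-82436 - 1413/44858) = -3970/(-3697915501/44858) = -3970*(-44858/3697915501) = 178086260/3697915501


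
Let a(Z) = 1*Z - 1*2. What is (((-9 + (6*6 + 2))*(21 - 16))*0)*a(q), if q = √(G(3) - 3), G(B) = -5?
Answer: 0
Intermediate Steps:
q = 2*I*√2 (q = √(-5 - 3) = √(-8) = 2*I*√2 ≈ 2.8284*I)
a(Z) = -2 + Z (a(Z) = Z - 2 = -2 + Z)
(((-9 + (6*6 + 2))*(21 - 16))*0)*a(q) = (((-9 + (6*6 + 2))*(21 - 16))*0)*(-2 + 2*I*√2) = (((-9 + (36 + 2))*5)*0)*(-2 + 2*I*√2) = (((-9 + 38)*5)*0)*(-2 + 2*I*√2) = ((29*5)*0)*(-2 + 2*I*√2) = (145*0)*(-2 + 2*I*√2) = 0*(-2 + 2*I*√2) = 0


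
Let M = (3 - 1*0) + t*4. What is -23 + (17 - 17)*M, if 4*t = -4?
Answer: -23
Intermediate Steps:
t = -1 (t = (¼)*(-4) = -1)
M = -1 (M = (3 - 1*0) - 1*4 = (3 + 0) - 4 = 3 - 4 = -1)
-23 + (17 - 17)*M = -23 + (17 - 17)*(-1) = -23 + 0*(-1) = -23 + 0 = -23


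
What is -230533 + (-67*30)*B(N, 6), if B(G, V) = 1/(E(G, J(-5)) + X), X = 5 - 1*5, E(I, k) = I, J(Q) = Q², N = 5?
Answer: -230935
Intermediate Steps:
X = 0 (X = 5 - 5 = 0)
B(G, V) = 1/G (B(G, V) = 1/(G + 0) = 1/G)
-230533 + (-67*30)*B(N, 6) = -230533 - 67*30/5 = -230533 - 2010*⅕ = -230533 - 402 = -230935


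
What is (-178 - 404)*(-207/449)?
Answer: 120474/449 ≈ 268.32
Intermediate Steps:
(-178 - 404)*(-207/449) = -(-120474)/449 = -582*(-207/449) = 120474/449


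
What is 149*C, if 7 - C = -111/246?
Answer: 91039/82 ≈ 1110.2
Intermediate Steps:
C = 611/82 (C = 7 - (-111)/246 = 7 - 1*(-37/82) = 7 + 37/82 = 611/82 ≈ 7.4512)
149*C = 149*(611/82) = 91039/82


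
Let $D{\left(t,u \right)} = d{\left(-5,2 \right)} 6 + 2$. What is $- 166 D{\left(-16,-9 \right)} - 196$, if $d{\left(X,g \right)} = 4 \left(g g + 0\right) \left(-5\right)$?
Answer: $79152$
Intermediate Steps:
$d{\left(X,g \right)} = - 20 g^{2}$ ($d{\left(X,g \right)} = 4 \left(g^{2} + 0\right) \left(-5\right) = 4 g^{2} \left(-5\right) = - 20 g^{2}$)
$D{\left(t,u \right)} = -478$ ($D{\left(t,u \right)} = - 20 \cdot 2^{2} \cdot 6 + 2 = \left(-20\right) 4 \cdot 6 + 2 = \left(-80\right) 6 + 2 = -480 + 2 = -478$)
$- 166 D{\left(-16,-9 \right)} - 196 = \left(-166\right) \left(-478\right) - 196 = 79348 - 196 = 79152$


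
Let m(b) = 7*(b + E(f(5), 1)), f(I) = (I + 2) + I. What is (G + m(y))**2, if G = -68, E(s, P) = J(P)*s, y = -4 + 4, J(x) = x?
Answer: 256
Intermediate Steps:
f(I) = 2 + 2*I (f(I) = (2 + I) + I = 2 + 2*I)
y = 0
E(s, P) = P*s
m(b) = 84 + 7*b (m(b) = 7*(b + 1*(2 + 2*5)) = 7*(b + 1*(2 + 10)) = 7*(b + 1*12) = 7*(b + 12) = 7*(12 + b) = 84 + 7*b)
(G + m(y))**2 = (-68 + (84 + 7*0))**2 = (-68 + (84 + 0))**2 = (-68 + 84)**2 = 16**2 = 256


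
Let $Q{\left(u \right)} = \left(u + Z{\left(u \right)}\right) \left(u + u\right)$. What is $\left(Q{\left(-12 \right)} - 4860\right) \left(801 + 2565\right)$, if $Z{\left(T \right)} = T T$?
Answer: $-27022248$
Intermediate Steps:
$Z{\left(T \right)} = T^{2}$
$Q{\left(u \right)} = 2 u \left(u + u^{2}\right)$ ($Q{\left(u \right)} = \left(u + u^{2}\right) \left(u + u\right) = \left(u + u^{2}\right) 2 u = 2 u \left(u + u^{2}\right)$)
$\left(Q{\left(-12 \right)} - 4860\right) \left(801 + 2565\right) = \left(2 \left(-12\right)^{2} \left(1 - 12\right) - 4860\right) \left(801 + 2565\right) = \left(2 \cdot 144 \left(-11\right) - 4860\right) 3366 = \left(-3168 - 4860\right) 3366 = \left(-8028\right) 3366 = -27022248$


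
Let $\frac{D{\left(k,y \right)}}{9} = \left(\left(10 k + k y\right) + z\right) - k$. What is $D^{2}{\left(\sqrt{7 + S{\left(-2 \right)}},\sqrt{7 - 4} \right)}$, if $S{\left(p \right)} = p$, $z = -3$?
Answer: $81 \left(-3 + \sqrt{15} + 9 \sqrt{5}\right)^{2} \approx 35713.0$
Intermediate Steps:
$D{\left(k,y \right)} = -27 + 81 k + 9 k y$ ($D{\left(k,y \right)} = 9 \left(\left(\left(10 k + k y\right) - 3\right) - k\right) = 9 \left(\left(-3 + 10 k + k y\right) - k\right) = 9 \left(-3 + 9 k + k y\right) = -27 + 81 k + 9 k y$)
$D^{2}{\left(\sqrt{7 + S{\left(-2 \right)}},\sqrt{7 - 4} \right)} = \left(-27 + 81 \sqrt{7 - 2} + 9 \sqrt{7 - 2} \sqrt{7 - 4}\right)^{2} = \left(-27 + 81 \sqrt{5} + 9 \sqrt{5} \sqrt{3}\right)^{2} = \left(-27 + 81 \sqrt{5} + 9 \sqrt{15}\right)^{2} = \left(-27 + 9 \sqrt{15} + 81 \sqrt{5}\right)^{2}$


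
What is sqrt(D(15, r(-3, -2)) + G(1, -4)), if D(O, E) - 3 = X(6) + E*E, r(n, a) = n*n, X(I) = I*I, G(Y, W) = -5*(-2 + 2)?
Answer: 2*sqrt(30) ≈ 10.954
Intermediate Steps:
G(Y, W) = 0 (G(Y, W) = -5*0 = 0)
X(I) = I**2
r(n, a) = n**2
D(O, E) = 39 + E**2 (D(O, E) = 3 + (6**2 + E*E) = 3 + (36 + E**2) = 39 + E**2)
sqrt(D(15, r(-3, -2)) + G(1, -4)) = sqrt((39 + ((-3)**2)**2) + 0) = sqrt((39 + 9**2) + 0) = sqrt((39 + 81) + 0) = sqrt(120 + 0) = sqrt(120) = 2*sqrt(30)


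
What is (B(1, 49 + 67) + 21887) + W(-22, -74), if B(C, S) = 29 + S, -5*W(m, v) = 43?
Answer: 110117/5 ≈ 22023.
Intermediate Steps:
W(m, v) = -43/5 (W(m, v) = -⅕*43 = -43/5)
(B(1, 49 + 67) + 21887) + W(-22, -74) = ((29 + (49 + 67)) + 21887) - 43/5 = ((29 + 116) + 21887) - 43/5 = (145 + 21887) - 43/5 = 22032 - 43/5 = 110117/5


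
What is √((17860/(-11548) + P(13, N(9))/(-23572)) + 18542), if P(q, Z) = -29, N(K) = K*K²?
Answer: 9*√265009719212250541/34026182 ≈ 136.16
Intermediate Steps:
N(K) = K³
√((17860/(-11548) + P(13, N(9))/(-23572)) + 18542) = √((17860/(-11548) - 29/(-23572)) + 18542) = √((17860*(-1/11548) - 29*(-1/23572)) + 18542) = √((-4465/2887 + 29/23572) + 18542) = √(-105165257/68052364 + 18542) = √(1261721768031/68052364) = 9*√265009719212250541/34026182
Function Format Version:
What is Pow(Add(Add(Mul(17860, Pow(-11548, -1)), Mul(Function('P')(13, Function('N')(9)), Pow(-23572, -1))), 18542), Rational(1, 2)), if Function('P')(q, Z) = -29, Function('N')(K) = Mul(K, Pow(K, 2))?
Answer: Mul(Rational(9, 34026182), Pow(265009719212250541, Rational(1, 2))) ≈ 136.16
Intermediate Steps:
Function('N')(K) = Pow(K, 3)
Pow(Add(Add(Mul(17860, Pow(-11548, -1)), Mul(Function('P')(13, Function('N')(9)), Pow(-23572, -1))), 18542), Rational(1, 2)) = Pow(Add(Add(Mul(17860, Pow(-11548, -1)), Mul(-29, Pow(-23572, -1))), 18542), Rational(1, 2)) = Pow(Add(Add(Mul(17860, Rational(-1, 11548)), Mul(-29, Rational(-1, 23572))), 18542), Rational(1, 2)) = Pow(Add(Add(Rational(-4465, 2887), Rational(29, 23572)), 18542), Rational(1, 2)) = Pow(Add(Rational(-105165257, 68052364), 18542), Rational(1, 2)) = Pow(Rational(1261721768031, 68052364), Rational(1, 2)) = Mul(Rational(9, 34026182), Pow(265009719212250541, Rational(1, 2)))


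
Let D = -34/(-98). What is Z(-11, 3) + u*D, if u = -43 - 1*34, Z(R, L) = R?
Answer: -264/7 ≈ -37.714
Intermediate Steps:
u = -77 (u = -43 - 34 = -77)
D = 17/49 (D = -34*(-1/98) = 17/49 ≈ 0.34694)
Z(-11, 3) + u*D = -11 - 77*17/49 = -11 - 187/7 = -264/7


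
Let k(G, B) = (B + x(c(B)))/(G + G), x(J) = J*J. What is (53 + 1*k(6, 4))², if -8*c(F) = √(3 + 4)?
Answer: 1678295089/589824 ≈ 2845.4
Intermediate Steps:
c(F) = -√7/8 (c(F) = -√(3 + 4)/8 = -√7/8)
x(J) = J²
k(G, B) = (7/64 + B)/(2*G) (k(G, B) = (B + (-√7/8)²)/(G + G) = (B + 7/64)/((2*G)) = (7/64 + B)*(1/(2*G)) = (7/64 + B)/(2*G))
(53 + 1*k(6, 4))² = (53 + 1*((1/128)*(7 + 64*4)/6))² = (53 + 1*((1/128)*(⅙)*(7 + 256)))² = (53 + 1*((1/128)*(⅙)*263))² = (53 + 1*(263/768))² = (53 + 263/768)² = (40967/768)² = 1678295089/589824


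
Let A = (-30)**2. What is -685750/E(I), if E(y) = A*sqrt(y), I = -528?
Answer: 13715*I*sqrt(33)/2376 ≈ 33.159*I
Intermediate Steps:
A = 900
E(y) = 900*sqrt(y)
-685750/E(I) = -685750*(-I*sqrt(33)/118800) = -(-13715)*I*sqrt(33)/2376 = 13715*I*sqrt(33)/2376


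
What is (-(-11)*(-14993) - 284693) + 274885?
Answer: -174731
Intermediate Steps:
(-(-11)*(-14993) - 284693) + 274885 = (-1*164923 - 284693) + 274885 = (-164923 - 284693) + 274885 = -449616 + 274885 = -174731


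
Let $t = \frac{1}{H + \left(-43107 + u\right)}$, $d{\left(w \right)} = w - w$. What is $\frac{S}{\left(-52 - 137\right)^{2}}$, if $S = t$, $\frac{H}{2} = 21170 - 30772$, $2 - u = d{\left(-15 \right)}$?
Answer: $- \frac{1}{2225739789} \approx -4.4929 \cdot 10^{-10}$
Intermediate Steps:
$d{\left(w \right)} = 0$
$u = 2$ ($u = 2 - 0 = 2 + 0 = 2$)
$H = -19204$ ($H = 2 \left(21170 - 30772\right) = 2 \left(-9602\right) = -19204$)
$t = - \frac{1}{62309}$ ($t = \frac{1}{-19204 + \left(-43107 + 2\right)} = \frac{1}{-19204 - 43105} = \frac{1}{-62309} = - \frac{1}{62309} \approx -1.6049 \cdot 10^{-5}$)
$S = - \frac{1}{62309} \approx -1.6049 \cdot 10^{-5}$
$\frac{S}{\left(-52 - 137\right)^{2}} = - \frac{1}{62309 \left(-52 - 137\right)^{2}} = - \frac{1}{62309 \left(-189\right)^{2}} = - \frac{1}{62309 \cdot 35721} = \left(- \frac{1}{62309}\right) \frac{1}{35721} = - \frac{1}{2225739789}$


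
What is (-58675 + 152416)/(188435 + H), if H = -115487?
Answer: 31247/24316 ≈ 1.2850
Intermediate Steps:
(-58675 + 152416)/(188435 + H) = (-58675 + 152416)/(188435 - 115487) = 93741/72948 = 93741*(1/72948) = 31247/24316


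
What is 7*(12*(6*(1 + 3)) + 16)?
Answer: 2128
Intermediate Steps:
7*(12*(6*(1 + 3)) + 16) = 7*(12*(6*4) + 16) = 7*(12*24 + 16) = 7*(288 + 16) = 7*304 = 2128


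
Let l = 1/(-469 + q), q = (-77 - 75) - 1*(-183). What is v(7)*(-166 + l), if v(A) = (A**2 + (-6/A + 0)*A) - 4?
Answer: -945217/146 ≈ -6474.1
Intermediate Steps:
q = 31 (q = -152 + 183 = 31)
v(A) = -10 + A**2 (v(A) = (A**2 + (-6/A)*A) - 4 = (A**2 - 6) - 4 = (-6 + A**2) - 4 = -10 + A**2)
l = -1/438 (l = 1/(-469 + 31) = 1/(-438) = -1/438 ≈ -0.0022831)
v(7)*(-166 + l) = (-10 + 7**2)*(-166 - 1/438) = (-10 + 49)*(-72709/438) = 39*(-72709/438) = -945217/146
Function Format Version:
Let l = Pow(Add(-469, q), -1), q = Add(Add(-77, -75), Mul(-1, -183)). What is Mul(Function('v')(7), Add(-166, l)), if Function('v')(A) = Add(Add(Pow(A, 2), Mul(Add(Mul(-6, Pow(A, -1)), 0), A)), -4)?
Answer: Rational(-945217, 146) ≈ -6474.1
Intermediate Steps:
q = 31 (q = Add(-152, 183) = 31)
Function('v')(A) = Add(-10, Pow(A, 2)) (Function('v')(A) = Add(Add(Pow(A, 2), Mul(Mul(-6, Pow(A, -1)), A)), -4) = Add(Add(Pow(A, 2), -6), -4) = Add(Add(-6, Pow(A, 2)), -4) = Add(-10, Pow(A, 2)))
l = Rational(-1, 438) (l = Pow(Add(-469, 31), -1) = Pow(-438, -1) = Rational(-1, 438) ≈ -0.0022831)
Mul(Function('v')(7), Add(-166, l)) = Mul(Add(-10, Pow(7, 2)), Add(-166, Rational(-1, 438))) = Mul(Add(-10, 49), Rational(-72709, 438)) = Mul(39, Rational(-72709, 438)) = Rational(-945217, 146)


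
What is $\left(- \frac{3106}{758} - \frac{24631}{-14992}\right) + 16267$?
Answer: $\frac{92414626029}{5681968} \approx 16265.0$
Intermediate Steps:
$\left(- \frac{3106}{758} - \frac{24631}{-14992}\right) + 16267 = \left(\left(-3106\right) \frac{1}{758} - - \frac{24631}{14992}\right) + 16267 = \left(- \frac{1553}{379} + \frac{24631}{14992}\right) + 16267 = - \frac{13947427}{5681968} + 16267 = \frac{92414626029}{5681968}$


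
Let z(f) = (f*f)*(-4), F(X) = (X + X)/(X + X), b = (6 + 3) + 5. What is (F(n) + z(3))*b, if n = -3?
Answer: -490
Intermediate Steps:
b = 14 (b = 9 + 5 = 14)
F(X) = 1 (F(X) = (2*X)/((2*X)) = (2*X)*(1/(2*X)) = 1)
z(f) = -4*f**2 (z(f) = f**2*(-4) = -4*f**2)
(F(n) + z(3))*b = (1 - 4*3**2)*14 = (1 - 4*9)*14 = (1 - 36)*14 = -35*14 = -490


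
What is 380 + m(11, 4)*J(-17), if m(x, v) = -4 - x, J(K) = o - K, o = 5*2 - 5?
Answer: 50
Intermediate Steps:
o = 5 (o = 10 - 5 = 5)
J(K) = 5 - K
380 + m(11, 4)*J(-17) = 380 + (-4 - 1*11)*(5 - 1*(-17)) = 380 + (-4 - 11)*(5 + 17) = 380 - 15*22 = 380 - 330 = 50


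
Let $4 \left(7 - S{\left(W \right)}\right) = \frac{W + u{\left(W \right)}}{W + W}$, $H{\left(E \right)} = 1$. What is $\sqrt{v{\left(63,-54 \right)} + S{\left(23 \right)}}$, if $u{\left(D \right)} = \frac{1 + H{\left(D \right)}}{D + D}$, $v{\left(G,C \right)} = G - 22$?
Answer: $\frac{\sqrt{101303}}{46} \approx 6.9192$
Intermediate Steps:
$v{\left(G,C \right)} = -22 + G$
$u{\left(D \right)} = \frac{1}{D}$ ($u{\left(D \right)} = \frac{1 + 1}{D + D} = \frac{2}{2 D} = 2 \frac{1}{2 D} = \frac{1}{D}$)
$S{\left(W \right)} = 7 - \frac{W + \frac{1}{W}}{8 W}$ ($S{\left(W \right)} = 7 - \frac{\left(W + \frac{1}{W}\right) \frac{1}{W + W}}{4} = 7 - \frac{\left(W + \frac{1}{W}\right) \frac{1}{2 W}}{4} = 7 - \frac{\frac{1}{2} \frac{1}{W} \left(W + \frac{1}{W}\right)}{4} = 7 - \frac{W + \frac{1}{W}}{8 W}$)
$\sqrt{v{\left(63,-54 \right)} + S{\left(23 \right)}} = \sqrt{\left(-22 + 63\right) + \left(\frac{55}{8} - \frac{1}{8 \cdot 529}\right)} = \sqrt{41 + \left(\frac{55}{8} - \frac{1}{4232}\right)} = \sqrt{41 + \frac{14547}{2116}} = \sqrt{\frac{101303}{2116}} = \frac{\sqrt{101303}}{46}$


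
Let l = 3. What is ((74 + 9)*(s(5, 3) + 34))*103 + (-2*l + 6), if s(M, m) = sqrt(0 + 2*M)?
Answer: 290666 + 8549*sqrt(10) ≈ 3.1770e+5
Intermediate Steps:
s(M, m) = sqrt(2)*sqrt(M) (s(M, m) = sqrt(2*M) = sqrt(2)*sqrt(M))
((74 + 9)*(s(5, 3) + 34))*103 + (-2*l + 6) = ((74 + 9)*(sqrt(2)*sqrt(5) + 34))*103 + (-2*3 + 6) = (83*(sqrt(10) + 34))*103 + (-6 + 6) = (83*(34 + sqrt(10)))*103 + 0 = (2822 + 83*sqrt(10))*103 + 0 = (290666 + 8549*sqrt(10)) + 0 = 290666 + 8549*sqrt(10)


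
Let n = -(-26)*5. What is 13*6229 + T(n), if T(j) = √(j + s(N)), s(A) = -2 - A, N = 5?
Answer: 80977 + √123 ≈ 80988.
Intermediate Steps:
n = 130 (n = -26*(-5) = 130)
T(j) = √(-7 + j) (T(j) = √(j + (-2 - 1*5)) = √(j + (-2 - 5)) = √(j - 7) = √(-7 + j))
13*6229 + T(n) = 13*6229 + √(-7 + 130) = 80977 + √123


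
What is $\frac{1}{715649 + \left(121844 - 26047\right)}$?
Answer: $\frac{1}{811446} \approx 1.2324 \cdot 10^{-6}$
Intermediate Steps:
$\frac{1}{715649 + \left(121844 - 26047\right)} = \frac{1}{715649 + 95797} = \frac{1}{811446}$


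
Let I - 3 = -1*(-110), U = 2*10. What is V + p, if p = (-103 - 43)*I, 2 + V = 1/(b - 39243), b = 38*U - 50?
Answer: -635794501/38533 ≈ -16500.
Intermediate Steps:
U = 20
b = 710 (b = 38*20 - 50 = 760 - 50 = 710)
I = 113 (I = 3 - 1*(-110) = 3 + 110 = 113)
V = -77067/38533 (V = -2 + 1/(710 - 39243) = -2 + 1/(-38533) = -2 - 1/38533 = -77067/38533 ≈ -2.0000)
p = -16498 (p = (-103 - 43)*113 = -146*113 = -16498)
V + p = -77067/38533 - 16498 = -635794501/38533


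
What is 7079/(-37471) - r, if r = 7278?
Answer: -272721017/37471 ≈ -7278.2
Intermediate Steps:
7079/(-37471) - r = 7079/(-37471) - 1*7278 = 7079*(-1/37471) - 7278 = -7079/37471 - 7278 = -272721017/37471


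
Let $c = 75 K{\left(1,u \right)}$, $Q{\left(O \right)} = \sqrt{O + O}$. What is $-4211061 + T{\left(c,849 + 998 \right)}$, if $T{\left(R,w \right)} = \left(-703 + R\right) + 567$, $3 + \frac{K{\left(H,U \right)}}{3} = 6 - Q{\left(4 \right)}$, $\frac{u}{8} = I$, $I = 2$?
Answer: $-4210522 - 450 \sqrt{2} \approx -4.2112 \cdot 10^{6}$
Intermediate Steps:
$u = 16$ ($u = 8 \cdot 2 = 16$)
$Q{\left(O \right)} = \sqrt{2} \sqrt{O}$ ($Q{\left(O \right)} = \sqrt{2 O} = \sqrt{2} \sqrt{O}$)
$K{\left(H,U \right)} = 9 - 6 \sqrt{2}$ ($K{\left(H,U \right)} = -9 + 3 \left(6 - \sqrt{2} \sqrt{4}\right) = -9 + 3 \left(6 - \sqrt{2} \cdot 2\right) = -9 + 3 \left(6 - 2 \sqrt{2}\right) = -9 + \left(18 - 6 \sqrt{2}\right) = 9 - 6 \sqrt{2}$)
$c = 675 - 450 \sqrt{2}$ ($c = 75 \left(9 - 6 \sqrt{2}\right) = 675 - 450 \sqrt{2} \approx 38.604$)
$T{\left(R,w \right)} = -136 + R$
$-4211061 + T{\left(c,849 + 998 \right)} = -4211061 + \left(-136 + \left(675 - 450 \sqrt{2}\right)\right) = -4211061 + \left(539 - 450 \sqrt{2}\right) = -4210522 - 450 \sqrt{2}$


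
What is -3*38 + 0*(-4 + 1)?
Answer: -114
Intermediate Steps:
-3*38 + 0*(-4 + 1) = -114 + 0*(-3) = -114 + 0 = -114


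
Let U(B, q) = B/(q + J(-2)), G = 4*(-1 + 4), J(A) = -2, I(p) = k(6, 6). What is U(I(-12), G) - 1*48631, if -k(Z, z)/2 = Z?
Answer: -243161/5 ≈ -48632.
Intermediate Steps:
k(Z, z) = -2*Z
I(p) = -12 (I(p) = -2*6 = -12)
G = 12 (G = 4*3 = 12)
U(B, q) = B/(-2 + q) (U(B, q) = B/(q - 2) = B/(-2 + q))
U(I(-12), G) - 1*48631 = -12/(-2 + 12) - 1*48631 = -12/10 - 48631 = -12*1/10 - 48631 = -6/5 - 48631 = -243161/5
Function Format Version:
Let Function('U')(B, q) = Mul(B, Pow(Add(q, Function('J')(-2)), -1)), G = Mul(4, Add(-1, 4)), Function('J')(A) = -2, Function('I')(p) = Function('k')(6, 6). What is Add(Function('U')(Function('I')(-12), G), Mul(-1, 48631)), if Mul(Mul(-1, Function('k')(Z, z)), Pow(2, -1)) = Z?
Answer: Rational(-243161, 5) ≈ -48632.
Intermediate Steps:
Function('k')(Z, z) = Mul(-2, Z)
Function('I')(p) = -12 (Function('I')(p) = Mul(-2, 6) = -12)
G = 12 (G = Mul(4, 3) = 12)
Function('U')(B, q) = Mul(B, Pow(Add(-2, q), -1)) (Function('U')(B, q) = Mul(B, Pow(Add(q, -2), -1)) = Mul(B, Pow(Add(-2, q), -1)))
Add(Function('U')(Function('I')(-12), G), Mul(-1, 48631)) = Add(Mul(-12, Pow(Add(-2, 12), -1)), Mul(-1, 48631)) = Add(Mul(-12, Pow(10, -1)), -48631) = Add(Mul(-12, Rational(1, 10)), -48631) = Add(Rational(-6, 5), -48631) = Rational(-243161, 5)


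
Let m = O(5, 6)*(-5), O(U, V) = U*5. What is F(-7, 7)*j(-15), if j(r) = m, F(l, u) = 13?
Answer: -1625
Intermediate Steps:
O(U, V) = 5*U
m = -125 (m = (5*5)*(-5) = 25*(-5) = -125)
j(r) = -125
F(-7, 7)*j(-15) = 13*(-125) = -1625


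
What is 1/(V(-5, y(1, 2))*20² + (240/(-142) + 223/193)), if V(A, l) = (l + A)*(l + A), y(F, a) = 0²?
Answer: 13703/137022673 ≈ 0.00010001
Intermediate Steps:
y(F, a) = 0
V(A, l) = (A + l)² (V(A, l) = (A + l)*(A + l) = (A + l)²)
1/(V(-5, y(1, 2))*20² + (240/(-142) + 223/193)) = 1/((-5 + 0)²*20² + (240/(-142) + 223/193)) = 1/((-5)²*400 + (240*(-1/142) + 223*(1/193))) = 1/(25*400 + (-120/71 + 223/193)) = 1/(10000 - 7327/13703) = 1/(137022673/13703) = 13703/137022673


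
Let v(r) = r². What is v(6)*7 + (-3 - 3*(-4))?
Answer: 261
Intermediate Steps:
v(6)*7 + (-3 - 3*(-4)) = 6²*7 + (-3 - 3*(-4)) = 36*7 + (-3 + 12) = 252 + 9 = 261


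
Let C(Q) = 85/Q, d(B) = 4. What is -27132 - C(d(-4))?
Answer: -108613/4 ≈ -27153.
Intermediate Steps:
-27132 - C(d(-4)) = -27132 - 85/4 = -108613/4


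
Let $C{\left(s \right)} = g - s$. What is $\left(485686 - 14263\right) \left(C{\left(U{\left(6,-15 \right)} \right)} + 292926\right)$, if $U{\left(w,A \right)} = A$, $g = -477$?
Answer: $137874256272$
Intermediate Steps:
$C{\left(s \right)} = -477 - s$
$\left(485686 - 14263\right) \left(C{\left(U{\left(6,-15 \right)} \right)} + 292926\right) = \left(485686 - 14263\right) \left(\left(-477 - -15\right) + 292926\right) = 471423 \left(\left(-477 + 15\right) + 292926\right) = 471423 \left(-462 + 292926\right) = 471423 \cdot 292464 = 137874256272$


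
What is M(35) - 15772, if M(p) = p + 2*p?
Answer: -15667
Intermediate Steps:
M(p) = 3*p
M(35) - 15772 = 3*35 - 15772 = 105 - 15772 = -15667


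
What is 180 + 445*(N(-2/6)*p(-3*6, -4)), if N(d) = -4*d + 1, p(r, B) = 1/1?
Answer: 3655/3 ≈ 1218.3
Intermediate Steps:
p(r, B) = 1
N(d) = 1 - 4*d
180 + 445*(N(-2/6)*p(-3*6, -4)) = 180 + 445*((1 - (-8)/6)*1) = 180 + 445*((1 - 4*(-1/3))*1) = 180 + 445*((1 + 4/3)*1) = 180 + 445*((7/3)*1) = 180 + 445*(7/3) = 180 + 3115/3 = 3655/3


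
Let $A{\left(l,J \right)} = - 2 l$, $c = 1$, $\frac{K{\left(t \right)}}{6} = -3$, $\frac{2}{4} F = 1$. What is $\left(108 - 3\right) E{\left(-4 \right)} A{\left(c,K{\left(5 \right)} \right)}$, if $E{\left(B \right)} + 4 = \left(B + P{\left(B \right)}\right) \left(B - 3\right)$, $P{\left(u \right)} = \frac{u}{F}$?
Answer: $-7980$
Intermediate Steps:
$F = 2$ ($F = 2 \cdot 1 = 2$)
$K{\left(t \right)} = -18$ ($K{\left(t \right)} = 6 \left(-3\right) = -18$)
$P{\left(u \right)} = \frac{u}{2}$
$E{\left(B \right)} = -4 + \frac{3 B \left(-3 + B\right)}{2}$ ($E{\left(B \right)} = -4 + \left(B + \frac{B}{2}\right) \left(B - 3\right) = -4 + \frac{3 B}{2} \left(-3 + B\right) = -4 + \frac{3 B \left(-3 + B\right)}{2}$)
$\left(108 - 3\right) E{\left(-4 \right)} A{\left(c,K{\left(5 \right)} \right)} = \left(108 - 3\right) \left(-4 - -18 + \frac{3 \left(-4\right)^{2}}{2}\right) \left(\left(-2\right) 1\right) = 105 \left(-4 + 18 + \frac{3}{2} \cdot 16\right) \left(-2\right) = 105 \left(-4 + 18 + 24\right) \left(-2\right) = 105 \cdot 38 \left(-2\right) = 105 \left(-76\right) = -7980$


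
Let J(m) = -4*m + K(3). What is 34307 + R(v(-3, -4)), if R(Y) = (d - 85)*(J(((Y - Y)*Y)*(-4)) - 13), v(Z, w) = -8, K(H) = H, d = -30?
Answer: 35457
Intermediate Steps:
J(m) = 3 - 4*m (J(m) = -4*m + 3 = 3 - 4*m)
R(Y) = 1150 (R(Y) = (-30 - 85)*((3 - 4*(Y - Y)*Y*(-4)) - 13) = -115*((3 - 4*0*Y*(-4)) - 13) = -115*((3 - 0*(-4)) - 13) = -115*((3 - 4*0) - 13) = -115*((3 + 0) - 13) = -115*(3 - 13) = -115*(-10) = 1150)
34307 + R(v(-3, -4)) = 34307 + 1150 = 35457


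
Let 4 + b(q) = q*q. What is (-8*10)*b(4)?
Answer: -960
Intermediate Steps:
b(q) = -4 + q² (b(q) = -4 + q*q = -4 + q²)
(-8*10)*b(4) = (-8*10)*(-4 + 4²) = -80*(-4 + 16) = -80*12 = -960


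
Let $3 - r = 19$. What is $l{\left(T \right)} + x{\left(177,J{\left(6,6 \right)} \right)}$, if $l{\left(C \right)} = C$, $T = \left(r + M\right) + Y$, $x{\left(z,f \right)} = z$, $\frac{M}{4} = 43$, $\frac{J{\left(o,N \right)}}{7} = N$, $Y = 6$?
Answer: $339$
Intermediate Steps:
$J{\left(o,N \right)} = 7 N$
$M = 172$ ($M = 4 \cdot 43 = 172$)
$r = -16$ ($r = 3 - 19 = -16$)
$T = 162$ ($T = \left(-16 + 172\right) + 6 = 156 + 6 = 162$)
$l{\left(T \right)} + x{\left(177,J{\left(6,6 \right)} \right)} = 162 + 177 = 339$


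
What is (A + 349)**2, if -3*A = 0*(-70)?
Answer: 121801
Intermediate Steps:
A = 0 (A = -0*(-70) = -1/3*0 = 0)
(A + 349)**2 = (0 + 349)**2 = 349**2 = 121801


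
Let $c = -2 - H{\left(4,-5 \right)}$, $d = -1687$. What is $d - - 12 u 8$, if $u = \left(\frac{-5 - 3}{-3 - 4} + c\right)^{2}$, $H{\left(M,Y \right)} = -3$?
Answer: $- \frac{61063}{49} \approx -1246.2$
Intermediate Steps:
$c = 1$ ($c = -2 - -3 = -2 + 3 = 1$)
$u = \frac{225}{49}$ ($u = \left(\frac{-5 - 3}{-3 - 4} + 1\right)^{2} = \left(- \frac{8}{-7} + 1\right)^{2} = \left(\left(-8\right) \left(- \frac{1}{7}\right) + 1\right)^{2} = \left(\frac{8}{7} + 1\right)^{2} = \left(\frac{15}{7}\right)^{2} = \frac{225}{49} \approx 4.5918$)
$d - - 12 u 8 = -1687 - \left(-12\right) \frac{225}{49} \cdot 8 = -1687 - \left(- \frac{2700}{49}\right) 8 = -1687 - - \frac{21600}{49} = -1687 + \frac{21600}{49} = - \frac{61063}{49}$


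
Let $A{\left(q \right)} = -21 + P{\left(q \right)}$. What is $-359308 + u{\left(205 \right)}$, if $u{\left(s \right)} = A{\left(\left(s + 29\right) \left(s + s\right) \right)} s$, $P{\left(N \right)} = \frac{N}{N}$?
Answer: $-363408$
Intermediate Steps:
$P{\left(N \right)} = 1$
$A{\left(q \right)} = -20$ ($A{\left(q \right)} = -21 + 1 = -20$)
$u{\left(s \right)} = - 20 s$
$-359308 + u{\left(205 \right)} = -359308 - 4100 = -363408$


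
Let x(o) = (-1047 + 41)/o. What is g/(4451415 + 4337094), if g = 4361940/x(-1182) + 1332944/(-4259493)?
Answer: 10980574191313388/18829600060666311 ≈ 0.58315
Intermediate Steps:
x(o) = -1006/o
g = 10980574191313388/2142524979 (g = 4361940/((-1006/(-1182))) + 1332944/(-4259493) = 4361940/((-1006*(-1/1182))) + 1332944*(-1/4259493) = 4361940/(503/591) - 1332944/4259493 = 4361940*(591/503) - 1332944/4259493 = 2577906540/503 - 1332944/4259493 = 10980574191313388/2142524979 ≈ 5.1251e+6)
g/(4451415 + 4337094) = 10980574191313388/(2142524979*(4451415 + 4337094)) = (10980574191313388/2142524979)/8788509 = (10980574191313388/2142524979)*(1/8788509) = 10980574191313388/18829600060666311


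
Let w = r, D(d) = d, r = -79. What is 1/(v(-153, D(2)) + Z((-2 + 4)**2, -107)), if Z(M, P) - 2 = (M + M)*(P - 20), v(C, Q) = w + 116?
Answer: -1/977 ≈ -0.0010235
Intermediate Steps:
w = -79
v(C, Q) = 37 (v(C, Q) = -79 + 116 = 37)
Z(M, P) = 2 + 2*M*(-20 + P) (Z(M, P) = 2 + (M + M)*(P - 20) = 2 + (2*M)*(-20 + P) = 2 + 2*M*(-20 + P))
1/(v(-153, D(2)) + Z((-2 + 4)**2, -107)) = 1/(37 + (2 - 40*(-2 + 4)**2 + 2*(-2 + 4)**2*(-107))) = 1/(37 + (2 - 40*2**2 + 2*2**2*(-107))) = 1/(37 + (2 - 40*4 + 2*4*(-107))) = 1/(37 + (2 - 160 - 856)) = 1/(37 - 1014) = 1/(-977) = -1/977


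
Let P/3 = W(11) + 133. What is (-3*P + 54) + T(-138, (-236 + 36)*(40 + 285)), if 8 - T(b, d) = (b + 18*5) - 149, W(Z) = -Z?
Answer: -839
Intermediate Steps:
P = 366 (P = 3*(-1*11 + 133) = 3*(-11 + 133) = 3*122 = 366)
T(b, d) = 67 - b (T(b, d) = 8 - ((b + 18*5) - 149) = 8 - ((b + 90) - 149) = 8 - ((90 + b) - 149) = 8 - (-59 + b) = 8 + (59 - b) = 67 - b)
(-3*P + 54) + T(-138, (-236 + 36)*(40 + 285)) = (-3*366 + 54) + (67 - 1*(-138)) = (-1098 + 54) + (67 + 138) = -1044 + 205 = -839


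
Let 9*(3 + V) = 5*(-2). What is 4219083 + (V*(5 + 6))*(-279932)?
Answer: 151904071/9 ≈ 1.6878e+7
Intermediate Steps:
V = -37/9 (V = -3 + (5*(-2))/9 = -3 + (⅑)*(-10) = -3 - 10/9 = -37/9 ≈ -4.1111)
4219083 + (V*(5 + 6))*(-279932) = 4219083 - 37*(5 + 6)/9*(-279932) = 4219083 - 37/9*11*(-279932) = 4219083 - 407/9*(-279932) = 4219083 + 113932324/9 = 151904071/9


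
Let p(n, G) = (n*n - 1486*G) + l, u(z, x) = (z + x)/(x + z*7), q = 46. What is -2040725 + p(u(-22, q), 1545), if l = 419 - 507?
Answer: -351271319/81 ≈ -4.3367e+6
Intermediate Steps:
l = -88
u(z, x) = (x + z)/(x + 7*z)
p(n, G) = -88 + n**2 - 1486*G (p(n, G) = (n*n - 1486*G) - 88 = (n**2 - 1486*G) - 88 = -88 + n**2 - 1486*G)
-2040725 + p(u(-22, q), 1545) = -2040725 + (-88 + ((46 - 22)/(46 + 7*(-22)))**2 - 1486*1545) = -2040725 + (-88 + (24/(46 - 154))**2 - 2295870) = -2040725 + (-88 + (24/(-108))**2 - 2295870) = -2040725 + (-88 + (-1/108*24)**2 - 2295870) = -2040725 + (-88 + (-2/9)**2 - 2295870) = -2040725 + (-88 + 4/81 - 2295870) = -2040725 - 185972594/81 = -351271319/81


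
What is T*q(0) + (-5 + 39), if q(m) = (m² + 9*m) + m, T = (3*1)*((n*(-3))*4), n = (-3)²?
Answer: 34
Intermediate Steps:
n = 9
T = -324 (T = (3*1)*((9*(-3))*4) = 3*(-27*4) = 3*(-108) = -324)
q(m) = m² + 10*m
T*q(0) + (-5 + 39) = -0*(10 + 0) + (-5 + 39) = -0*10 + 34 = -324*0 + 34 = 0 + 34 = 34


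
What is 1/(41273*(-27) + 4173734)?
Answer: 1/3059363 ≈ 3.2687e-7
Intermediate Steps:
1/(41273*(-27) + 4173734) = 1/(-1114371 + 4173734) = 1/3059363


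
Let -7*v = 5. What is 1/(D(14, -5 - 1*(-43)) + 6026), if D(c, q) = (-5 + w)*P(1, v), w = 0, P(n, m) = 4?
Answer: 1/6006 ≈ 0.00016650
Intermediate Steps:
v = -5/7 (v = -⅐*5 = -5/7 ≈ -0.71429)
D(c, q) = -20 (D(c, q) = (-5 + 0)*4 = -5*4 = -20)
1/(D(14, -5 - 1*(-43)) + 6026) = 1/(-20 + 6026) = 1/6006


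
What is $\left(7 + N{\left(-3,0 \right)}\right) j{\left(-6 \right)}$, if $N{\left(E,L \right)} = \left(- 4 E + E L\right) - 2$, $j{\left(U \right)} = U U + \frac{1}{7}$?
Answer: $\frac{4301}{7} \approx 614.43$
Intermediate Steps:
$j{\left(U \right)} = \frac{1}{7} + U^{2}$ ($j{\left(U \right)} = U^{2} + \frac{1}{7} = \frac{1}{7} + U^{2}$)
$N{\left(E,L \right)} = -2 - 4 E + E L$
$\left(7 + N{\left(-3,0 \right)}\right) j{\left(-6 \right)} = \left(7 - -10\right) \left(\frac{1}{7} + \left(-6\right)^{2}\right) = \left(7 + \left(-2 + 12 + 0\right)\right) \left(\frac{1}{7} + 36\right) = \left(7 + 10\right) \frac{253}{7} = 17 \cdot \frac{253}{7} = \frac{4301}{7}$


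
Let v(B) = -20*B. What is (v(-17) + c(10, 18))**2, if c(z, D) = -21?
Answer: 101761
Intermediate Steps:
(v(-17) + c(10, 18))**2 = (-20*(-17) - 21)**2 = (340 - 21)**2 = 319**2 = 101761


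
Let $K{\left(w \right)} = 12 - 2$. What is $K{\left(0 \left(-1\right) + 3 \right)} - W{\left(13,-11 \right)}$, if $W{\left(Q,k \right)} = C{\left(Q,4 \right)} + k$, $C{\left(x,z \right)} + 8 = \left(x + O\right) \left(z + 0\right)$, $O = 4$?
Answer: $-39$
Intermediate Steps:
$C{\left(x,z \right)} = -8 + z \left(4 + x\right)$ ($C{\left(x,z \right)} = -8 + \left(x + 4\right) \left(z + 0\right) = -8 + \left(4 + x\right) z = -8 + z \left(4 + x\right)$)
$W{\left(Q,k \right)} = 8 + k + 4 Q$ ($W{\left(Q,k \right)} = \left(-8 + 4 \cdot 4 + Q 4\right) + k = \left(-8 + 16 + 4 Q\right) + k = \left(8 + 4 Q\right) + k = 8 + k + 4 Q$)
$K{\left(w \right)} = 10$
$K{\left(0 \left(-1\right) + 3 \right)} - W{\left(13,-11 \right)} = 10 - \left(8 - 11 + 4 \cdot 13\right) = 10 - \left(8 - 11 + 52\right) = 10 - 49 = -39$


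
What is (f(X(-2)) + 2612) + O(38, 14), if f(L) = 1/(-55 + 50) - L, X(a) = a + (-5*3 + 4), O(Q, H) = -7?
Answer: 13089/5 ≈ 2617.8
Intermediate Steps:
X(a) = -11 + a (X(a) = a + (-15 + 4) = a - 11 = -11 + a)
f(L) = -1/5 - L (f(L) = 1/(-5) - L = -1/5 - L)
(f(X(-2)) + 2612) + O(38, 14) = ((-1/5 - (-11 - 2)) + 2612) - 7 = ((-1/5 - 1*(-13)) + 2612) - 7 = ((-1/5 + 13) + 2612) - 7 = (64/5 + 2612) - 7 = 13124/5 - 7 = 13089/5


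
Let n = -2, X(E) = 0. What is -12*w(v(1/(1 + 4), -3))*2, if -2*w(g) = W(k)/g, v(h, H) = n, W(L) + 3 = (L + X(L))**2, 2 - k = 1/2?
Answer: 9/2 ≈ 4.5000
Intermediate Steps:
k = 3/2 (k = 2 - 1/2 = 3/2 ≈ 1.5000)
W(L) = -3 + L**2 (W(L) = -3 + (L + 0)**2 = -3 + L**2)
v(h, H) = -2
w(g) = 3/(8*g) (w(g) = -(-3 + (3/2)**2)/(2*g) = -(-3 + 9/4)/(2*g) = -(-3)/(8*g) = 3/(8*g))
-12*w(v(1/(1 + 4), -3))*2 = -9/(2*(-2))*2 = -9*(-1)/(2*2)*2 = -12*(-3/16)*2 = (9/4)*2 = 9/2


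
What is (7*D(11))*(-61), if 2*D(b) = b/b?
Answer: -427/2 ≈ -213.50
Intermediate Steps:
D(b) = ½ (D(b) = (b/b)/2 = (½)*1 = ½)
(7*D(11))*(-61) = (7*(½))*(-61) = (7/2)*(-61) = -427/2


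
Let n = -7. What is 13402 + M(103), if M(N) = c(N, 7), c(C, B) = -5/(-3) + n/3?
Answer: 40204/3 ≈ 13401.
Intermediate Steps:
c(C, B) = -⅔ (c(C, B) = -5/(-3) - 7/3 = -5*(-⅓) - 7*⅓ = 5/3 - 7/3 = -⅔)
M(N) = -⅔
13402 + M(103) = 13402 - ⅔ = 40204/3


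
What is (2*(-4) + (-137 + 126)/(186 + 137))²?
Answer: 6734025/104329 ≈ 64.546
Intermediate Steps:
(2*(-4) + (-137 + 126)/(186 + 137))² = (-8 - 11/323)² = (-2595/323)² = 6734025/104329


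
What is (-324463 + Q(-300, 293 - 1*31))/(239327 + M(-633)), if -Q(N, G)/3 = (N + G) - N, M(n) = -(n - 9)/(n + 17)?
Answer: -100176692/73712395 ≈ -1.3590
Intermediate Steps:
M(n) = -(-9 + n)/(17 + n)
Q(N, G) = -3*G (Q(N, G) = -3*((N + G) - N) = -3*((G + N) - N) = -3*G)
(-324463 + Q(-300, 293 - 1*31))/(239327 + M(-633)) = (-324463 - 3*(293 - 1*31))/(239327 + (9 - 1*(-633))/(17 - 633)) = (-324463 - 3*(293 - 31))/(239327 + (9 + 633)/(-616)) = (-324463 - 3*262)/(239327 - 1/616*642) = (-324463 - 786)/(239327 - 321/308) = -325249/73712395/308 = -325249*308/73712395 = -100176692/73712395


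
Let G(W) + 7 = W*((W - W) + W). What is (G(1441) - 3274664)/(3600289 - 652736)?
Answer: -171170/421079 ≈ -0.40650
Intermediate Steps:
G(W) = -7 + W² (G(W) = -7 + W*((W - W) + W) = -7 + W*(0 + W) = -7 + W*W = -7 + W²)
(G(1441) - 3274664)/(3600289 - 652736) = ((-7 + 1441²) - 3274664)/(3600289 - 652736) = ((-7 + 2076481) - 3274664)/2947553 = (2076474 - 3274664)*(1/2947553) = -1198190*1/2947553 = -171170/421079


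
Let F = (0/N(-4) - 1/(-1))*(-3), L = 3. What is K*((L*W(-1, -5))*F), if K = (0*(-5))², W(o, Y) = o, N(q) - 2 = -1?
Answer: 0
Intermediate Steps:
N(q) = 1 (N(q) = 2 - 1 = 1)
K = 0 (K = 0² = 0)
F = -3 (F = (0/1 - 1/(-1))*(-3) = (0*1 - 1*(-1))*(-3) = (0 + 1)*(-3) = 1*(-3) = -3)
K*((L*W(-1, -5))*F) = 0*((3*(-1))*(-3)) = 0*(-3*(-3)) = 0*9 = 0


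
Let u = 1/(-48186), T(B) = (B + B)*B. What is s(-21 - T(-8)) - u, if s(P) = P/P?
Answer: 48187/48186 ≈ 1.0000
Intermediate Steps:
T(B) = 2*B² (T(B) = (2*B)*B = 2*B²)
s(P) = 1
u = -1/48186 ≈ -2.0753e-5
s(-21 - T(-8)) - u = 1 - 1*(-1/48186) = 1 + 1/48186 = 48187/48186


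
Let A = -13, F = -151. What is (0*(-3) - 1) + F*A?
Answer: 1962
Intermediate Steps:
(0*(-3) - 1) + F*A = (0*(-3) - 1) - 151*(-13) = (0 - 1) + 1963 = -1 + 1963 = 1962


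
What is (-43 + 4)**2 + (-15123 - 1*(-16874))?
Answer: 3272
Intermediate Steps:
(-43 + 4)**2 + (-15123 - 1*(-16874)) = (-39)**2 + (-15123 + 16874) = 1521 + 1751 = 3272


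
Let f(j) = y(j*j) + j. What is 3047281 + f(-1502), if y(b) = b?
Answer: 5301783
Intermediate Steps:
f(j) = j + j**2 (f(j) = j*j + j = j**2 + j = j + j**2)
3047281 + f(-1502) = 3047281 - 1502*(1 - 1502) = 3047281 - 1502*(-1501) = 3047281 + 2254502 = 5301783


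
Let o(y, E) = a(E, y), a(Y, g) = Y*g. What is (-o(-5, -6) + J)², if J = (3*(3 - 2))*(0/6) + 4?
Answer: 676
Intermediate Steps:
o(y, E) = E*y
J = 4 (J = (3*1)*(0*(⅙)) + 4 = 3*0 + 4 = 0 + 4 = 4)
(-o(-5, -6) + J)² = (-(-6)*(-5) + 4)² = (-1*30 + 4)² = (-30 + 4)² = (-26)² = 676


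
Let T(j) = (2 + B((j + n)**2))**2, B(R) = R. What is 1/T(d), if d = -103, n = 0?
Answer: 1/112593321 ≈ 8.8815e-9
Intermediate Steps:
T(j) = (2 + j**2)**2 (T(j) = (2 + (j + 0)**2)**2 = (2 + j**2)**2)
1/T(d) = 1/((2 + (-103)**2)**2) = 1/((2 + 10609)**2) = 1/(10611**2) = 1/112593321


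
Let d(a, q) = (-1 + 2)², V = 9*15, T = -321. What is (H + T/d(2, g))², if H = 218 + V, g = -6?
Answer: 1024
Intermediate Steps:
V = 135
d(a, q) = 1 (d(a, q) = 1² = 1)
H = 353 (H = 218 + 135 = 353)
(H + T/d(2, g))² = (353 - 321/1)² = (353 - 321*1)² = (353 - 321)² = 32² = 1024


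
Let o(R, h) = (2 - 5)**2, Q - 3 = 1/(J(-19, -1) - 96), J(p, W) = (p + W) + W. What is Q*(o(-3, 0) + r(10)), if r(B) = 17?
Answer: 700/9 ≈ 77.778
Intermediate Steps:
J(p, W) = p + 2*W (J(p, W) = (W + p) + W = p + 2*W)
Q = 350/117 (Q = 3 + 1/((-19 + 2*(-1)) - 96) = 3 + 1/((-19 - 2) - 96) = 3 + 1/(-21 - 96) = 3 + 1/(-117) = 3 - 1/117 = 350/117 ≈ 2.9915)
o(R, h) = 9 (o(R, h) = (-3)**2 = 9)
Q*(o(-3, 0) + r(10)) = 350*(9 + 17)/117 = (350/117)*26 = 700/9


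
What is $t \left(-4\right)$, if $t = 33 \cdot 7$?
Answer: $-924$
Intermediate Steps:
$t = 231$
$t \left(-4\right) = 231 \left(-4\right) = -924$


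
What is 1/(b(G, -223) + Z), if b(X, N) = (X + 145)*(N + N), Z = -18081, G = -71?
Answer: -1/51085 ≈ -1.9575e-5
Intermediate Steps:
b(X, N) = 2*N*(145 + X) (b(X, N) = (145 + X)*(2*N) = 2*N*(145 + X))
1/(b(G, -223) + Z) = 1/(2*(-223)*(145 - 71) - 18081) = 1/(2*(-223)*74 - 18081) = 1/(-33004 - 18081) = 1/(-51085) = -1/51085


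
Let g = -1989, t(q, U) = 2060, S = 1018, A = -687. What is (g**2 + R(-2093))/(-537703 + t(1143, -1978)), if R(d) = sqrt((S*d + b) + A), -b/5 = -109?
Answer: -3956121/535643 - 8*I*sqrt(33294)/535643 ≈ -7.3857 - 0.0027252*I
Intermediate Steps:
b = 545 (b = -5*(-109) = 545)
R(d) = sqrt(-142 + 1018*d) (R(d) = sqrt((1018*d + 545) - 687) = sqrt((545 + 1018*d) - 687) = sqrt(-142 + 1018*d))
(g**2 + R(-2093))/(-537703 + t(1143, -1978)) = ((-1989)**2 + sqrt(-142 + 1018*(-2093)))/(-537703 + 2060) = (3956121 + sqrt(-142 - 2130674))/(-535643) = (3956121 + sqrt(-2130816))*(-1/535643) = (3956121 + 8*I*sqrt(33294))*(-1/535643) = -3956121/535643 - 8*I*sqrt(33294)/535643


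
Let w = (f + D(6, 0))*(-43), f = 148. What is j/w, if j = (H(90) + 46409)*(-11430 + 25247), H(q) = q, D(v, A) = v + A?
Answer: -642476683/6622 ≈ -97022.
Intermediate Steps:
D(v, A) = A + v
j = 642476683 (j = (90 + 46409)*(-11430 + 25247) = 46499*13817 = 642476683)
w = -6622 (w = (148 + (0 + 6))*(-43) = (148 + 6)*(-43) = 154*(-43) = -6622)
j/w = 642476683/(-6622) = 642476683*(-1/6622) = -642476683/6622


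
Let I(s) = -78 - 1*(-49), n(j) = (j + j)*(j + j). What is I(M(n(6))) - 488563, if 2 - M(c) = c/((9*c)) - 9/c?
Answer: -488592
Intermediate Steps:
n(j) = 4*j² (n(j) = (2*j)*(2*j) = 4*j²)
M(c) = 17/9 + 9/c (M(c) = 2 - (c/((9*c)) - 9/c) = 2 - (c*(1/(9*c)) - 9/c) = 2 - (⅑ - 9/c) = 2 + (-⅑ + 9/c) = 17/9 + 9/c)
I(s) = -29 (I(s) = -78 + 49 = -29)
I(M(n(6))) - 488563 = -29 - 488563 = -488592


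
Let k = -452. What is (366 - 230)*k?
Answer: -61472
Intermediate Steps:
(366 - 230)*k = (366 - 230)*(-452) = 136*(-452) = -61472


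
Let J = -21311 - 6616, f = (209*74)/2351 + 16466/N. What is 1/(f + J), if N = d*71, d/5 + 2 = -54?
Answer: -23368940/652490011123 ≈ -3.5815e-5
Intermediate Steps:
d = -280 (d = -10 + 5*(-54) = -10 - 270 = -280)
N = -19880 (N = -280*71 = -19880)
f = 134376257/23368940 (f = (209*74)/2351 + 16466/(-19880) = 15466*(1/2351) + 16466*(-1/19880) = 15466/2351 - 8233/9940 = 134376257/23368940 ≈ 5.7502)
J = -27927
1/(f + J) = 1/(134376257/23368940 - 27927) = 1/(-652490011123/23368940) = -23368940/652490011123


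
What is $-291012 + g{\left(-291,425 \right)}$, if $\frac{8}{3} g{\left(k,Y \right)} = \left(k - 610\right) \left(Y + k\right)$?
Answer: $- \frac{1345149}{4} \approx -3.3629 \cdot 10^{5}$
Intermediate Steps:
$g{\left(k,Y \right)} = \frac{3 \left(-610 + k\right) \left(Y + k\right)}{8}$ ($g{\left(k,Y \right)} = \frac{3 \left(k - 610\right) \left(Y + k\right)}{8} = \frac{3 \left(-610 + k\right) \left(Y + k\right)}{8}$)
$-291012 + g{\left(-291,425 \right)} = -291012 + \left(\left(- \frac{915}{4}\right) 425 - - \frac{266265}{4} + \frac{3 \left(-291\right)^{2}}{8} + \frac{3}{8} \cdot 425 \left(-291\right)\right) = -291012 + \left(- \frac{388875}{4} + \frac{266265}{4} + \frac{3}{8} \cdot 84681 - \frac{371025}{8}\right) = -291012 + \left(- \frac{388875}{4} + \frac{266265}{4} + \frac{254043}{8} - \frac{371025}{8}\right) = -291012 - \frac{181101}{4} = - \frac{1345149}{4}$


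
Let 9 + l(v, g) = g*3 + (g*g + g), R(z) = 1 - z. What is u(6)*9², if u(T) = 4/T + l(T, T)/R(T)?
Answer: -3861/5 ≈ -772.20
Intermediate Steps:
l(v, g) = -9 + g² + 4*g (l(v, g) = -9 + (g*3 + (g*g + g)) = -9 + (3*g + (g² + g)) = -9 + (3*g + (g + g²)) = -9 + (g² + 4*g) = -9 + g² + 4*g)
u(T) = 4/T + (-9 + T² + 4*T)/(1 - T)
u(6)*9² = ((-4 - 1*6³ - 4*6² + 13*6)/(6*(-1 + 6)))*9² = ((⅙)*(-4 - 1*216 - 4*36 + 78)/5)*81 = ((⅙)*(⅕)*(-4 - 216 - 144 + 78))*81 = ((⅙)*(⅕)*(-286))*81 = -143/15*81 = -3861/5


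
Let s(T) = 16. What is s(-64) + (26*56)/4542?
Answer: 37064/2271 ≈ 16.321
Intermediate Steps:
s(-64) + (26*56)/4542 = 16 + (26*56)/4542 = 16 + 1456*(1/4542) = 16 + 728/2271 = 37064/2271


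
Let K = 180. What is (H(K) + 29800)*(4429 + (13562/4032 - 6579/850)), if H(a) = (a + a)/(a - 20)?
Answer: 26583729666061/201600 ≈ 1.3186e+8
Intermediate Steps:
H(a) = 2*a/(-20 + a) (H(a) = (2*a)/(-20 + a) = 2*a/(-20 + a))
(H(K) + 29800)*(4429 + (13562/4032 - 6579/850)) = (2*180/(-20 + 180) + 29800)*(4429 + (13562/4032 - 6579/850)) = (2*180/160 + 29800)*(4429 + (13562*(1/4032) - 6579*1/850)) = (2*180*(1/160) + 29800)*(4429 + (6781/2016 - 387/50)) = (9/4 + 29800)*(4429 - 220571/50400) = (119209/4)*(223001029/50400) = 26583729666061/201600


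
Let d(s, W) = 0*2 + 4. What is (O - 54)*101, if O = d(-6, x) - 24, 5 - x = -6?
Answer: -7474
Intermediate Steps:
x = 11 (x = 5 - 1*(-6) = 5 + 6 = 11)
d(s, W) = 4 (d(s, W) = 0 + 4 = 4)
O = -20 (O = 4 - 24 = -20)
(O - 54)*101 = (-20 - 54)*101 = -74*101 = -7474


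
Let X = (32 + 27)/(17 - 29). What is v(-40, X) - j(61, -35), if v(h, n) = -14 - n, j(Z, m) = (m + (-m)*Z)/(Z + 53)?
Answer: -6271/228 ≈ -27.504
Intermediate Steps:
X = -59/12 (X = 59/(-12) = 59*(-1/12) = -59/12 ≈ -4.9167)
j(Z, m) = (m - Z*m)/(53 + Z)
v(-40, X) - j(61, -35) = (-14 - 1*(-59/12)) - (-35)*(1 - 1*61)/(53 + 61) = (-14 + 59/12) - (-35)*(1 - 61)/114 = -109/12 - (-35)*(-60)/114 = -109/12 - 1*350/19 = -109/12 - 350/19 = -6271/228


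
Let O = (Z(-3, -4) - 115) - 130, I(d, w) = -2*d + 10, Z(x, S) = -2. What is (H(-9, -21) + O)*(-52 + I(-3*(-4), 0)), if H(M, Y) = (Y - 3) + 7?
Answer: 17424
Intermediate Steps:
H(M, Y) = 4 + Y (H(M, Y) = (-3 + Y) + 7 = 4 + Y)
I(d, w) = 10 - 2*d
O = -247 (O = (-2 - 115) - 130 = -117 - 130 = -247)
(H(-9, -21) + O)*(-52 + I(-3*(-4), 0)) = ((4 - 21) - 247)*(-52 + (10 - (-6)*(-4))) = (-17 - 247)*(-52 + (10 - 2*12)) = -264*(-52 + (10 - 24)) = -264*(-52 - 14) = -264*(-66) = 17424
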